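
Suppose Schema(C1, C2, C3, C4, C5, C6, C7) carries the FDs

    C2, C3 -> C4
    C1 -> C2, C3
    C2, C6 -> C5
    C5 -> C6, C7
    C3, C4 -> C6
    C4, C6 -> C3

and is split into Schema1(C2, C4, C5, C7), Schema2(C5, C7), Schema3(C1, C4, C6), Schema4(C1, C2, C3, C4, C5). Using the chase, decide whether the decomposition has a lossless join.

Chase test. Columns are C1, C2, C3, C4, C5, C6, C7; row i has aⱼ where attribute j ∈ Schemai, else bᵢⱼ.
Initial tableau (one row per fragment):
  row 1: b11 a2 b13 a4 a5 b16 a7
  row 2: b21 b22 b23 b24 a5 b26 a7
  row 3: a1 b32 b33 a4 b35 a6 b37
  row 4: a1 a2 a3 a4 a5 b46 b47
Rows 3 and 4 agree on C1; apply C1→C2, C3 and equate their C2, C3 entries.
Rows 1 and 2 agree on C5; apply C5→C6, C7 and equate their C6, C7 entries.
Rows 1 and 4 agree on C5; apply C5→C6, C7 and equate their C6, C7 entries.
Rows 3 and 4 agree on C3, C4; apply C3, C4→C6 and equate their C6 entries.
Rows 1 and 3 agree on C4, C6; apply C4, C6→C3 and equate their C3 entries.
Rows 1 and 3 agree on C2, C6; apply C2, C6→C5 and equate their C5 entries.
Rows 1 and 3 agree on C5; apply C5→C6, C7 and equate their C6, C7 entries.
Row 3 is now all distinguished symbols — the join is lossless.

Yes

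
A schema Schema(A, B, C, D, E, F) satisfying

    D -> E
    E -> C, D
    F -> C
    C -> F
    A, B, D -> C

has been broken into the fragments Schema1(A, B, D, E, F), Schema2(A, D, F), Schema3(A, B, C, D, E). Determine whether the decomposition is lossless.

Chase test. Columns are A, B, C, D, E, F; row i has aⱼ where attribute j ∈ Schemai, else bᵢⱼ.
Initial tableau (one row per fragment):
  row 1: a1 a2 b13 a4 a5 a6
  row 2: a1 b22 b23 a4 b25 a6
  row 3: a1 a2 a3 a4 a5 b36
Rows 1 and 2 agree on D; apply D→E and equate their E entries.
Rows 1 and 2 agree on E; apply E→C, D and equate their C, D entries.
Rows 1 and 3 agree on E; apply E→C, D and equate their C, D entries.
Rows 1 and 3 agree on C; apply C→F and equate their F entries.
Row 1 is now all distinguished symbols — the join is lossless.

Yes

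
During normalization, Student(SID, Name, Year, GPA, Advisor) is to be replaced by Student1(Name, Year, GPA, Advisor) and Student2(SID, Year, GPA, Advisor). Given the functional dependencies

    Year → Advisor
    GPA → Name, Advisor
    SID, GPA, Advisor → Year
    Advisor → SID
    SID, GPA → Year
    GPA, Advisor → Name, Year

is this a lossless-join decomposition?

Yes

Common attributes: Student1 ∩ Student2 = {Year, GPA, Advisor}.
Closure of {Year, GPA, Advisor}: GPA → Name, Advisor applies, adding Name; Advisor → SID applies, adding SID. So (Year, GPA, Advisor)⁺ = {SID, Name, Year, GPA, Advisor}.
This closure contains every attribute of Student1, so Student1 ∩ Student2 → Student1. The join is lossless.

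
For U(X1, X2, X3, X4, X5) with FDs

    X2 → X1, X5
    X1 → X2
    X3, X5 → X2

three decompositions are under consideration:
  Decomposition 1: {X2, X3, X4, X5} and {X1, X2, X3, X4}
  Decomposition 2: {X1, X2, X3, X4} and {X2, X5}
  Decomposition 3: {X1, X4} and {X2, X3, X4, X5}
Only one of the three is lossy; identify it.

Decomposition 3

Decomposition 1: common = {X2, X3, X4}, closure = {X1, X2, X3, X4, X5} → lossless.
Decomposition 2: common = {X2}, closure = {X1, X2, X5} → lossless.
Decomposition 3: common = {X4}, closure = {X4} → lossy.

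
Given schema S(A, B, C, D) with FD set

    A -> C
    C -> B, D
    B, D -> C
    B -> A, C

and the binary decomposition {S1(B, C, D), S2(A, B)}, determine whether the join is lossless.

Common attributes: S1 ∩ S2 = {B}.
Closure of {B}: B → A, C applies, adding A, C; C → B, D applies, adding D. So (B)⁺ = {A, B, C, D}.
This closure contains every attribute of S1, so S1 ∩ S2 → S1. The join is lossless.

Yes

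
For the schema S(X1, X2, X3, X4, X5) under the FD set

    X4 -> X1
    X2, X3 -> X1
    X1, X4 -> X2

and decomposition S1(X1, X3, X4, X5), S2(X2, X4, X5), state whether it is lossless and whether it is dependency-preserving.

lossless but not dependency-preserving

Lossless test: (X4, X5)⁺ = {X1, X2, X4, X5}, which contains all of one fragment — lossless.
Dependency preservation: the restricted closure of {X2, X3} across the fragments never reaches {X1}, so X2, X3 → X1 cannot be enforced without a join — not preserved.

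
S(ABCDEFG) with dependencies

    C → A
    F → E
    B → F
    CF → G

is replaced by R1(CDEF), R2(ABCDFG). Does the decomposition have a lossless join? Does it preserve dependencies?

lossless and dependency-preserving

Lossless test: (CDF)⁺ = {ACDEFG}, which contains all of one fragment — lossless.
Dependency preservation: every FD's attributes lie within a single fragment, so each can be enforced locally — preserved.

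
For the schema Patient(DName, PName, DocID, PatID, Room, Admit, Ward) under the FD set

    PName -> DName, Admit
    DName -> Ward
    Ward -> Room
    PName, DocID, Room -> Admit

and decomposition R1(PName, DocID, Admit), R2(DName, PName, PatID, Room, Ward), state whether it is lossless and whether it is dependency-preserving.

Lossless test: (PName)⁺ = {DName, PName, Room, Admit, Ward}, which is a superkey of neither fragment — lossy.
Dependency preservation: PName → DName, Admit; PName, DocID, Room → Admit are not contained in any single fragment, but the restricted closure of each left-hand side across the fragments still reaches the right-hand side; the remaining FDs each lie inside some fragment. All dependencies are preserved.

lossy but dependency-preserving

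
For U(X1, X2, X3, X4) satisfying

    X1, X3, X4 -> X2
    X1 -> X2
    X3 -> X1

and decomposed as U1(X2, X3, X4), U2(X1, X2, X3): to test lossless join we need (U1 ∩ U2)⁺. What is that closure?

U1 ∩ U2 = {X2, X3}.
X3 → X1 applies, adding X1
Closure: {X1, X2, X3}.

X1, X2, X3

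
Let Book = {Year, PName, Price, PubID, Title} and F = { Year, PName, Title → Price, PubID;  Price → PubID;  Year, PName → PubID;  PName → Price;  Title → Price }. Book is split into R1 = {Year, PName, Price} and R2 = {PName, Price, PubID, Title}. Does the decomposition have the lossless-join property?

No

Common attributes: R1 ∩ R2 = {PName, Price}.
Closure of {PName, Price}: Price → PubID applies, adding PubID. So (PName, Price)⁺ = {PName, Price, PubID}.
The closure contains neither all of R1 = {Year, PName, Price} nor all of R2 = {PName, Price, PubID, Title}, so the common attributes are not a superkey of either fragment. The join is lossy.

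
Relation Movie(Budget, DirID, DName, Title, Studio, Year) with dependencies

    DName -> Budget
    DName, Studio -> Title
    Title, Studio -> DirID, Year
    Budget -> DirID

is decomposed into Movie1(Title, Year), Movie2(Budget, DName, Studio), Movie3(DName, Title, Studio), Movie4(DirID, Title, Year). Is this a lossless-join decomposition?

No

Chase test. Columns are Budget, DirID, DName, Title, Studio, Year; row i has aⱼ where attribute j ∈ Moviei, else bᵢⱼ.
Initial tableau (one row per fragment):
  row 1: b11 b12 b13 a4 b15 a6
  row 2: a1 b22 a3 b24 a5 b26
  row 3: b31 b32 a3 a4 a5 b36
  row 4: b41 a2 b43 a4 b45 a6
Rows 2 and 3 agree on DName; apply DName→Budget and equate their Budget entries.
Rows 2 and 3 agree on DName, Studio; apply DName, Studio→Title and equate their Title entries.
Rows 2 and 3 agree on Title, Studio; apply Title, Studio→DirID, Year and equate their DirID, Year entries.
No row becomes fully distinguished — the join is lossy.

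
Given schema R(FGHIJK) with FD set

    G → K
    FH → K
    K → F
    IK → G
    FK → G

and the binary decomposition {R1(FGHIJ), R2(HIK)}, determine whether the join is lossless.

No

Common attributes: R1 ∩ R2 = {HI}.
No dependency enlarges {HI}, so (HI)⁺ = {HI}.
The closure contains neither all of R1 = {FGHIJ} nor all of R2 = {HIK}, so the common attributes are not a superkey of either fragment. The join is lossy.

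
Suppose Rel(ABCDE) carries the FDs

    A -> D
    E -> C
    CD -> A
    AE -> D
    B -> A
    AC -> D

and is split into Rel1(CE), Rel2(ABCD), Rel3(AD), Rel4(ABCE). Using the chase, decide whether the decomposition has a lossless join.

Chase test. Columns are ABCDE; row i has aⱼ where attribute j ∈ Reli, else bᵢⱼ.
Initial tableau (one row per fragment):
  row 1: b11 b12 a3 b14 a5
  row 2: a1 a2 a3 a4 b25
  row 3: a1 b32 b33 a4 b35
  row 4: a1 a2 a3 b44 a5
Rows 2 and 4 agree on A; apply A→D and equate their D entries.
Row 4 is now all distinguished symbols — the join is lossless.

Yes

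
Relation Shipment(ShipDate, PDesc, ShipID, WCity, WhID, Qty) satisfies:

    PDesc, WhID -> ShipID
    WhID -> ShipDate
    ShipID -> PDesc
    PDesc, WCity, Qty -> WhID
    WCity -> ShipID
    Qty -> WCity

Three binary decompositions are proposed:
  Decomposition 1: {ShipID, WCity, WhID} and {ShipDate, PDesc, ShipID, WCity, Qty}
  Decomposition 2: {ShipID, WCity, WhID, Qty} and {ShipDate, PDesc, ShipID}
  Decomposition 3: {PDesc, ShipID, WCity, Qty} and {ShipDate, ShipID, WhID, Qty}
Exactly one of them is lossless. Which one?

Decomposition 3

Decomposition 1: common = {ShipID, WCity}, closure = {PDesc, ShipID, WCity} → lossy.
Decomposition 2: common = {ShipID}, closure = {PDesc, ShipID} → lossy.
Decomposition 3: common = {ShipID, Qty}, closure = {ShipDate, PDesc, ShipID, WCity, WhID, Qty} → lossless.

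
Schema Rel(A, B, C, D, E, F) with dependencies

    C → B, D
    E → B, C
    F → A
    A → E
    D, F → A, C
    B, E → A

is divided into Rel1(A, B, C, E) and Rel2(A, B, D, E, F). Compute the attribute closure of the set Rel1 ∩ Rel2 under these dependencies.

Rel1 ∩ Rel2 = {A, B, E}.
E → B, C applies, adding C
C → B, D applies, adding D
Closure: {A, B, C, D, E}.

A, B, C, D, E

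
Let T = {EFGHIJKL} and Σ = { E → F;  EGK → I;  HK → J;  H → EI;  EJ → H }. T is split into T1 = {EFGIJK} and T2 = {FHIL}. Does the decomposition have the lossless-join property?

Common attributes: T1 ∩ T2 = {FI}.
No dependency enlarges {FI}, so (FI)⁺ = {FI}.
The closure contains neither all of T1 = {EFGIJK} nor all of T2 = {FHIL}, so the common attributes are not a superkey of either fragment. The join is lossy.

No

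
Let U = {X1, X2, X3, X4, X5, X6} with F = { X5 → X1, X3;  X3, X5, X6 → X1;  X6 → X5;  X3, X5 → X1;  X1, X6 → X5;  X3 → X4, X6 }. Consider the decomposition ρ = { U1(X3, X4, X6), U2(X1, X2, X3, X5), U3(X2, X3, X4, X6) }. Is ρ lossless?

Yes

Chase test. Columns are X1, X2, X3, X4, X5, X6; row i has aⱼ where attribute j ∈ Ui, else bᵢⱼ.
Initial tableau (one row per fragment):
  row 1: b11 b12 a3 a4 b15 a6
  row 2: a1 a2 a3 b24 a5 b26
  row 3: b31 a2 a3 a4 b35 a6
Rows 1 and 3 agree on X6; apply X6→X5 and equate their X5 entries.
Rows 1 and 3 agree on X3, X5; apply X3, X5→X1 and equate their X1 entries.
Rows 1 and 2 agree on X3; apply X3→X4, X6 and equate their X4, X6 entries.
Rows 1 and 2 agree on X6; apply X6→X5 and equate their X5 entries.
Rows 1 and 2 agree on X3, X5; apply X3, X5→X1 and equate their X1 entries.
Row 2 is now all distinguished symbols — the join is lossless.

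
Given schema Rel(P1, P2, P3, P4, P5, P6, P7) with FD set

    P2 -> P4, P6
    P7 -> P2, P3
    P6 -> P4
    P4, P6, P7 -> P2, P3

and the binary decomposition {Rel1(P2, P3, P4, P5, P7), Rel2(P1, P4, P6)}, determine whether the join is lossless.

No

Common attributes: Rel1 ∩ Rel2 = {P4}.
No dependency enlarges {P4}, so (P4)⁺ = {P4}.
The closure contains neither all of Rel1 = {P2, P3, P4, P5, P7} nor all of Rel2 = {P1, P4, P6}, so the common attributes are not a superkey of either fragment. The join is lossy.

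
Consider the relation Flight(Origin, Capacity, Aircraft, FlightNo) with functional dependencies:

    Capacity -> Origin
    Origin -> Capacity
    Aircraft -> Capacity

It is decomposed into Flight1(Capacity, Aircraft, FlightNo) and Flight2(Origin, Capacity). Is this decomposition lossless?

Yes

Common attributes: Flight1 ∩ Flight2 = {Capacity}.
Closure of {Capacity}: Capacity → Origin applies, adding Origin. So (Capacity)⁺ = {Origin, Capacity}.
This closure contains every attribute of Flight2, so Flight1 ∩ Flight2 → Flight2. The join is lossless.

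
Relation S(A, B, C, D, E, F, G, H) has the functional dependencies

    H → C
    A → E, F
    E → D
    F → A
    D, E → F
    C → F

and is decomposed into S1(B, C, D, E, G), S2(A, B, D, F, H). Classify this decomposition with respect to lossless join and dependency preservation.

lossy and not dependency-preserving

Lossless test: (B, D)⁺ = {B, D}, which is a superkey of neither fragment — lossy.
Dependency preservation: the restricted closure of {H} across the fragments never reaches {C}, so H → C cannot be enforced without a join — not preserved.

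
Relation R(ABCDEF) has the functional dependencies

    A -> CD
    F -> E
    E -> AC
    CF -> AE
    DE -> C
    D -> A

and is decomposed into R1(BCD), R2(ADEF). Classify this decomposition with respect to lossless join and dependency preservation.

Lossless test: (D)⁺ = {ACD}, which is a superkey of neither fragment — lossy.
Dependency preservation: A → CD; E → AC; CF → AE; DE → C are not contained in any single fragment, but the restricted closure of each left-hand side across the fragments still reaches the right-hand side; the remaining FDs each lie inside some fragment. All dependencies are preserved.

lossy but dependency-preserving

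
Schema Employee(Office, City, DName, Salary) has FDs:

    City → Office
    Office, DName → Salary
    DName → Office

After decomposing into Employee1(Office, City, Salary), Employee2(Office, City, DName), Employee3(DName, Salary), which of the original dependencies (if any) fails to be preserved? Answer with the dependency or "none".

none

City → Office lies within Employee1.
Office, DName → Salary: restricted closure across fragments reaches Salary.
DName → Office lies within Employee2.
Every dependency is enforceable on the fragments, so the decomposition is dependency-preserving.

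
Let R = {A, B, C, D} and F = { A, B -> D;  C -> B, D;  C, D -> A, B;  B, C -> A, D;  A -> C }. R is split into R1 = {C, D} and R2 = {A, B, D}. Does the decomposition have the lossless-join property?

Common attributes: R1 ∩ R2 = {D}.
No dependency enlarges {D}, so (D)⁺ = {D}.
The closure contains neither all of R1 = {C, D} nor all of R2 = {A, B, D}, so the common attributes are not a superkey of either fragment. The join is lossy.

No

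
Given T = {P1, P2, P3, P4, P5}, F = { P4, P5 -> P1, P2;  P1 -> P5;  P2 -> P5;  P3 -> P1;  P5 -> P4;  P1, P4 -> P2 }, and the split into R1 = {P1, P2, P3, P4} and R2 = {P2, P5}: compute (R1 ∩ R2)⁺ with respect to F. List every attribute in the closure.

P1, P2, P4, P5

R1 ∩ R2 = {P2}.
P2 → P5 applies, adding P5
P5 → P4 applies, adding P4
P4, P5 → P1, P2 applies, adding P1
Closure: {P1, P2, P4, P5}.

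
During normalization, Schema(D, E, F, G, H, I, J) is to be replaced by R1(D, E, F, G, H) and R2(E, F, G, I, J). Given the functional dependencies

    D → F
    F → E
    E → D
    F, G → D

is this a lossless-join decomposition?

No

Common attributes: R1 ∩ R2 = {E, F, G}.
Closure of {E, F, G}: E → D applies, adding D. So (E, F, G)⁺ = {D, E, F, G}.
The closure contains neither all of R1 = {D, E, F, G, H} nor all of R2 = {E, F, G, I, J}, so the common attributes are not a superkey of either fragment. The join is lossy.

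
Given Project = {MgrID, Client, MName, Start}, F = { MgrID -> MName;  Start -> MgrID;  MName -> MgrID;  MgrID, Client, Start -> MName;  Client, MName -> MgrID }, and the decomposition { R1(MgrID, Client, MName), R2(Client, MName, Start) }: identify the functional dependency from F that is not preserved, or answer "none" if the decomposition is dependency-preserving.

MgrID → MName lies within R1.
Start → MgrID: restricted closure across fragments reaches MgrID.
MName → MgrID lies within R1.
MgrID, Client, Start → MName: restricted closure across fragments reaches MName.
Client, MName → MgrID lies within R1.
Every dependency is enforceable on the fragments, so the decomposition is dependency-preserving.

none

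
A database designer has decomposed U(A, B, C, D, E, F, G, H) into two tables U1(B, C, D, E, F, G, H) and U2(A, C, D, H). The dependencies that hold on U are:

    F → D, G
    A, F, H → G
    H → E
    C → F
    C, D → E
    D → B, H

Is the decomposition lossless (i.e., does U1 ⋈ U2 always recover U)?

Common attributes: U1 ∩ U2 = {C, D, H}.
Closure of {C, D, H}: H → E applies, adding E; C → F applies, adding F; D → B, H applies, adding B; F → D, G applies, adding G. So (C, D, H)⁺ = {B, C, D, E, F, G, H}.
This closure contains every attribute of U1, so U1 ∩ U2 → U1. The join is lossless.

Yes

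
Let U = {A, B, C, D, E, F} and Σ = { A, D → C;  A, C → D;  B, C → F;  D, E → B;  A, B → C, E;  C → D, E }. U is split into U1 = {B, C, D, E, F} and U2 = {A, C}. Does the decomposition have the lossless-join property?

Common attributes: U1 ∩ U2 = {C}.
Closure of {C}: C → D, E applies, adding D, E; D, E → B applies, adding B; B, C → F applies, adding F. So (C)⁺ = {B, C, D, E, F}.
This closure contains every attribute of U1, so U1 ∩ U2 → U1. The join is lossless.

Yes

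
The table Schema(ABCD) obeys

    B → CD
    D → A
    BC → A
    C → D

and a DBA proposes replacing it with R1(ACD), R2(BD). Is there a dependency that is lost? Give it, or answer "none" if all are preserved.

B → CD

Check B → CD: no single fragment contains all of {BCD}, and the restricted closure of {B} across the fragments never reaches {CD}.
D → A is preserved.
BC → A is preserved.
C → D is preserved.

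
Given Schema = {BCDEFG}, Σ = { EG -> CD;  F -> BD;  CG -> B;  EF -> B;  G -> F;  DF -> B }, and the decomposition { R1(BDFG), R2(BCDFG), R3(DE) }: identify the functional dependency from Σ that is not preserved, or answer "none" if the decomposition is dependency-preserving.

EG -> CD

Check EG → CD: no single fragment contains all of {CDEG}, and the restricted closure of {EG} across the fragments never reaches {CD}.
F → BD is preserved.
CG → B is preserved.
EF → B is preserved.
G → F is preserved.
DF → B is preserved.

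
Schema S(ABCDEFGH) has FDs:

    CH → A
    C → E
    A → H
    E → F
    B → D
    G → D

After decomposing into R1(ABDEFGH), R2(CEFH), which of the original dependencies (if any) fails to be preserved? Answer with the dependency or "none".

Check CH → A: no single fragment contains all of {ACH}, and the restricted closure of {CH} across the fragments never reaches {A}.
C → E is preserved.
A → H is preserved.
E → F is preserved.
B → D is preserved.
G → D is preserved.

CH → A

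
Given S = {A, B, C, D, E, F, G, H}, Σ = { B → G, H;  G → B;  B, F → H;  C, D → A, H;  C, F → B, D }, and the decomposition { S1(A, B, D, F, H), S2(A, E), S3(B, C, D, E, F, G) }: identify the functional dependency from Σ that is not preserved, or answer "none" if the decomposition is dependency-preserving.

C, D → A, H

Check C, D → A, H: no single fragment contains all of {A, C, D, H}, and the restricted closure of {C, D} across the fragments never reaches {A, H}.
B → G, H is preserved.
G → B is preserved.
B, F → H is preserved.
C, F → B, D is preserved.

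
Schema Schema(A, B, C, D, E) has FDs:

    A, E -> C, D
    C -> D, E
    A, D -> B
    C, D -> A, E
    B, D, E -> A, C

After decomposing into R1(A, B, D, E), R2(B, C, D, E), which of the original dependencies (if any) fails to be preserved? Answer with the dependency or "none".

A, E → C, D: restricted closure across fragments reaches C, D.
C → D, E lies within R2.
A, D → B lies within R1.
C, D → A, E: restricted closure across fragments reaches A, E.
B, D, E → A, C: restricted closure across fragments reaches A, C.
Every dependency is enforceable on the fragments, so the decomposition is dependency-preserving.

none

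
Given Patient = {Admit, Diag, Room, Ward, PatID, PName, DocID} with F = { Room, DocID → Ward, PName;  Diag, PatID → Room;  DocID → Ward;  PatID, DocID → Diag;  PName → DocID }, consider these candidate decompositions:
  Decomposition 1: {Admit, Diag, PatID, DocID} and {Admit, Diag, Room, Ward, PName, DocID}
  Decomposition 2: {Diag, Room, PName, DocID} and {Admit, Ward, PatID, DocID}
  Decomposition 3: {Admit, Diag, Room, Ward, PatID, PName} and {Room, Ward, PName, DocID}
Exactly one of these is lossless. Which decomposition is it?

Decomposition 1: common = {Admit, Diag, DocID}, closure = {Admit, Diag, Ward, DocID} → lossy.
Decomposition 2: common = {DocID}, closure = {Ward, DocID} → lossy.
Decomposition 3: common = {Room, Ward, PName}, closure = {Room, Ward, PName, DocID} → lossless.

Decomposition 3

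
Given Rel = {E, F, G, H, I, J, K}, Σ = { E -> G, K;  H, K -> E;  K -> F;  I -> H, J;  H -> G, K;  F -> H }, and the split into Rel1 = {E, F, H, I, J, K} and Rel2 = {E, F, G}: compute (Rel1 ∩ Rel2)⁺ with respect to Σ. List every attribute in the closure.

E, F, G, H, K

Rel1 ∩ Rel2 = {E, F}.
E → G, K applies, adding G, K
F → H applies, adding H
Closure: {E, F, G, H, K}.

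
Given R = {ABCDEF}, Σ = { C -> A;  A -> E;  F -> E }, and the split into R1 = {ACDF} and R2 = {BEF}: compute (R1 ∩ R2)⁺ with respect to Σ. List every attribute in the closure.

R1 ∩ R2 = {F}.
F → E applies, adding E
Closure: {EF}.

EF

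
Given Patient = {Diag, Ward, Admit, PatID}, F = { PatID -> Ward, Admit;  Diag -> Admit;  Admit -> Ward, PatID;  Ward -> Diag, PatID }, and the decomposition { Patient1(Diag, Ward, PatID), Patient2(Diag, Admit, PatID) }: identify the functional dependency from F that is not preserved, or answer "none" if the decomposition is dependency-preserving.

PatID → Ward, Admit: restricted closure across fragments reaches Ward, Admit.
Diag → Admit lies within Patient2.
Admit → Ward, PatID: restricted closure across fragments reaches Ward, PatID.
Ward → Diag, PatID lies within Patient1.
Every dependency is enforceable on the fragments, so the decomposition is dependency-preserving.

none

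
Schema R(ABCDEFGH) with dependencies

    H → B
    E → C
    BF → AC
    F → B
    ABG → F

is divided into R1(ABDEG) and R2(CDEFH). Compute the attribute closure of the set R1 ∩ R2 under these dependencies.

CDE

R1 ∩ R2 = {DE}.
E → C applies, adding C
Closure: {CDE}.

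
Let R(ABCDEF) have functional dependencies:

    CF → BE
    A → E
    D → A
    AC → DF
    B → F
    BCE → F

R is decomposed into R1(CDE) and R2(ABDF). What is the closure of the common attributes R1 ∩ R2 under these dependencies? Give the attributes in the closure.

R1 ∩ R2 = {D}.
D → A applies, adding A
A → E applies, adding E
Closure: {ADE}.

ADE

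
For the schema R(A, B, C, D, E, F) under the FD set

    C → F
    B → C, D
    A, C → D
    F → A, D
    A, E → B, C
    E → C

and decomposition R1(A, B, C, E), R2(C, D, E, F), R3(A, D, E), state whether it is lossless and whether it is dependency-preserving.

lossless but not dependency-preserving

Lossless test (chase): Rows 1 and 2 agree on C; apply C→F and equate their F entries. Rows 1 and 2 agree on F; apply F→A, D and equate their A, D entries. Rows 1 and 2 agree on A, E; apply A, E→B, C and equate their B, C entries. Rows 1 and 3 agree on A, E; apply A, E→B, C and equate their B, C entries. Rows 1 and 3 agree on C; apply C→F and equate their F entries. Row 1 is now all distinguished symbols — the join is lossless.
Dependency preservation: the restricted closure of {F} across the fragments never reaches {A, D}, so F → A, D cannot be enforced without a join — not preserved.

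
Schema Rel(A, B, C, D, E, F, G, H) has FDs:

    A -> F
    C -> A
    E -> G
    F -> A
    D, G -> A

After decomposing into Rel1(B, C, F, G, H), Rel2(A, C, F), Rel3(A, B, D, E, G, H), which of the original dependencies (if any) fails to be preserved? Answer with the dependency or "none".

none

A → F lies within Rel2.
C → A lies within Rel2.
E → G lies within Rel3.
F → A lies within Rel2.
D, G → A lies within Rel3.
Every dependency is enforceable on the fragments, so the decomposition is dependency-preserving.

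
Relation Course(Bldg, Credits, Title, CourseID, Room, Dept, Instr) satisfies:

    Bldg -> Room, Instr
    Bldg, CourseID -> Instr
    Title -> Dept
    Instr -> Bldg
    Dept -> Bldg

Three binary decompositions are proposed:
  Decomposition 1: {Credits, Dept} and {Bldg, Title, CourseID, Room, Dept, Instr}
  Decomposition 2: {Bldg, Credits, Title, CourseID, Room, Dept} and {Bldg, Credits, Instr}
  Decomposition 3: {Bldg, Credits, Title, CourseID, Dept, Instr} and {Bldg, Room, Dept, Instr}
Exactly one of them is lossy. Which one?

Decomposition 1: common = {Dept}, closure = {Bldg, Room, Dept, Instr} → lossy.
Decomposition 2: common = {Bldg, Credits}, closure = {Bldg, Credits, Room, Instr} → lossless.
Decomposition 3: common = {Bldg, Dept, Instr}, closure = {Bldg, Room, Dept, Instr} → lossless.

Decomposition 1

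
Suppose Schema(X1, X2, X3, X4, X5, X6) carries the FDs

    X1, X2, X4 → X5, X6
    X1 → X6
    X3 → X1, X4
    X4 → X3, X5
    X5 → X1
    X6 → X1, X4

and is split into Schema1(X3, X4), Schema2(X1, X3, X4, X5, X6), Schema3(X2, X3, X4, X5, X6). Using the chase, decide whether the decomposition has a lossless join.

Chase test. Columns are X1, X2, X3, X4, X5, X6; row i has aⱼ where attribute j ∈ Schemai, else bᵢⱼ.
Initial tableau (one row per fragment):
  row 1: b11 b12 a3 a4 b15 b16
  row 2: a1 b22 a3 a4 a5 a6
  row 3: b31 a2 a3 a4 a5 a6
Rows 1 and 2 agree on X3; apply X3→X1, X4 and equate their X1, X4 entries.
Rows 1 and 3 agree on X3; apply X3→X1, X4 and equate their X1, X4 entries.
Rows 1 and 2 agree on X4; apply X4→X3, X5 and equate their X3, X5 entries.
Rows 1 and 2 agree on X1; apply X1→X6 and equate their X6 entries.
Row 3 is now all distinguished symbols — the join is lossless.

Yes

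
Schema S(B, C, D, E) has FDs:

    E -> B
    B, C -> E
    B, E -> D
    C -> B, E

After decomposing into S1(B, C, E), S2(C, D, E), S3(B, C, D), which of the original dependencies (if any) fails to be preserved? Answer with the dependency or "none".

E → B lies within S1.
B, C → E lies within S1.
B, E → D: restricted closure across fragments reaches D.
C → B, E lies within S1.
Every dependency is enforceable on the fragments, so the decomposition is dependency-preserving.

none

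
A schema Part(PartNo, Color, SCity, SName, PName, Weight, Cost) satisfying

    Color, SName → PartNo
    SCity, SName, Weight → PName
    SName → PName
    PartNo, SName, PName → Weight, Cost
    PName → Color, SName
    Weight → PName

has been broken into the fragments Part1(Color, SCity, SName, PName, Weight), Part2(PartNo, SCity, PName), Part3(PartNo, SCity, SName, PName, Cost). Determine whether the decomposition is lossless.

Chase test. Columns are PartNo, Color, SCity, SName, PName, Weight, Cost; row i has aⱼ where attribute j ∈ Parti, else bᵢⱼ.
Initial tableau (one row per fragment):
  row 1: b11 a2 a3 a4 a5 a6 b17
  row 2: a1 b22 a3 b24 a5 b26 b27
  row 3: a1 b32 a3 a4 a5 b36 a7
Rows 1 and 2 agree on PName; apply PName→Color, SName and equate their Color, SName entries.
Rows 1 and 3 agree on PName; apply PName→Color, SName and equate their Color, SName entries.
Rows 1 and 2 agree on Color, SName; apply Color, SName→PartNo and equate their PartNo entries.
Rows 1 and 2 agree on PartNo, SName, PName; apply PartNo, SName, PName→Weight, Cost and equate their Weight, Cost entries.
Rows 1 and 3 agree on PartNo, SName, PName; apply PartNo, SName, PName→Weight, Cost and equate their Weight, Cost entries.
Row 1 is now all distinguished symbols — the join is lossless.

Yes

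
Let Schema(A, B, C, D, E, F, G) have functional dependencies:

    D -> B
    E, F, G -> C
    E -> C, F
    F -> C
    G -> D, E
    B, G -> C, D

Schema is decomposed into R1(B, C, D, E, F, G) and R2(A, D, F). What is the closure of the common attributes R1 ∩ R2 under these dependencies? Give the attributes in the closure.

R1 ∩ R2 = {D, F}.
D → B applies, adding B
F → C applies, adding C
Closure: {B, C, D, F}.

B, C, D, F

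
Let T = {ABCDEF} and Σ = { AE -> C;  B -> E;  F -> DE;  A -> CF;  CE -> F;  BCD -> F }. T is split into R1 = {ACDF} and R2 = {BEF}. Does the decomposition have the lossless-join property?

No

Common attributes: R1 ∩ R2 = {F}.
Closure of {F}: F → DE applies, adding DE. So (F)⁺ = {DEF}.
The closure contains neither all of R1 = {ACDF} nor all of R2 = {BEF}, so the common attributes are not a superkey of either fragment. The join is lossy.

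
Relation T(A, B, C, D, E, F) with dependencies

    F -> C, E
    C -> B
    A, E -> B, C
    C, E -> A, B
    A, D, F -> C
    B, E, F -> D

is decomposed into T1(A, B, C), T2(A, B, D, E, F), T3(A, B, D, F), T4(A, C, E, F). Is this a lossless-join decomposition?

Yes

Chase test. Columns are A, B, C, D, E, F; row i has aⱼ where attribute j ∈ Ti, else bᵢⱼ.
Initial tableau (one row per fragment):
  row 1: a1 a2 a3 b14 b15 b16
  row 2: a1 a2 b23 a4 a5 a6
  row 3: a1 a2 b33 a4 b35 a6
  row 4: a1 b42 a3 b44 a5 a6
Rows 2 and 3 agree on F; apply F→C, E and equate their C, E entries.
Rows 2 and 4 agree on F; apply F→C, E and equate their C, E entries.
Rows 1 and 4 agree on C; apply C→B and equate their B entries.
Rows 2 and 4 agree on B, E, F; apply B, E, F→D and equate their D entries.
Row 2 is now all distinguished symbols — the join is lossless.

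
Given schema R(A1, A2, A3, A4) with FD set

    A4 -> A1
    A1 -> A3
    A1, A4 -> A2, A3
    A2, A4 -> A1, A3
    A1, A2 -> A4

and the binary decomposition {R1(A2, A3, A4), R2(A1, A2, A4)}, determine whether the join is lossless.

Common attributes: R1 ∩ R2 = {A2, A4}.
Closure of {A2, A4}: A4 → A1 applies, adding A1; A1 → A3 applies, adding A3. So (A2, A4)⁺ = {A1, A2, A3, A4}.
This closure contains every attribute of R1, so R1 ∩ R2 → R1. The join is lossless.

Yes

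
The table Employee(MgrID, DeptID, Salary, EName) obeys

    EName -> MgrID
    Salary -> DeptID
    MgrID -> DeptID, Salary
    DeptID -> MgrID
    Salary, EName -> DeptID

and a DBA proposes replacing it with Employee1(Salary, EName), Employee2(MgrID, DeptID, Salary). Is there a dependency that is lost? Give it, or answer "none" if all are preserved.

none

EName → MgrID: restricted closure across fragments reaches MgrID.
Salary → DeptID lies within Employee2.
MgrID → DeptID, Salary lies within Employee2.
DeptID → MgrID lies within Employee2.
Salary, EName → DeptID: restricted closure across fragments reaches DeptID.
Every dependency is enforceable on the fragments, so the decomposition is dependency-preserving.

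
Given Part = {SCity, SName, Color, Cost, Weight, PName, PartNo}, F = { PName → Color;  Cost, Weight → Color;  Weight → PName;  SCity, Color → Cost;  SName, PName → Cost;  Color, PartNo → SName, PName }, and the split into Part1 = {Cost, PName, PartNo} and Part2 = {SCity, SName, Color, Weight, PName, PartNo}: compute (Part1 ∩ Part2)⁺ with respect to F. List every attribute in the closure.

Part1 ∩ Part2 = {PName, PartNo}.
PName → Color applies, adding Color
Color, PartNo → SName, PName applies, adding SName
SName, PName → Cost applies, adding Cost
Closure: {SName, Color, Cost, PName, PartNo}.

SName, Color, Cost, PName, PartNo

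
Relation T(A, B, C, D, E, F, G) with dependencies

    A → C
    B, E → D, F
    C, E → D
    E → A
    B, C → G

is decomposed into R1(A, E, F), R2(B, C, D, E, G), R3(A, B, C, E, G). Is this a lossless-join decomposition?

No

Chase test. Columns are A, B, C, D, E, F, G; row i has aⱼ where attribute j ∈ Ri, else bᵢⱼ.
Initial tableau (one row per fragment):
  row 1: a1 b12 b13 b14 a5 a6 b17
  row 2: b21 a2 a3 a4 a5 b26 a7
  row 3: a1 a2 a3 b34 a5 b36 a7
Rows 1 and 3 agree on A; apply A→C and equate their C entries.
Rows 2 and 3 agree on B, E; apply B, E→D, F and equate their D, F entries.
Rows 1 and 2 agree on C, E; apply C, E→D and equate their D entries.
Rows 1 and 2 agree on E; apply E→A and equate their A entries.
No row becomes fully distinguished — the join is lossy.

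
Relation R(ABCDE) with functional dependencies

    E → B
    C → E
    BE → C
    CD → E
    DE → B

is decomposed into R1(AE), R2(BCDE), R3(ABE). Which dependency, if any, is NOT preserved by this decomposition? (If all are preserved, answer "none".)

none

E → B lies within R2.
C → E lies within R2.
BE → C lies within R2.
CD → E lies within R2.
DE → B lies within R2.
Every dependency is enforceable on the fragments, so the decomposition is dependency-preserving.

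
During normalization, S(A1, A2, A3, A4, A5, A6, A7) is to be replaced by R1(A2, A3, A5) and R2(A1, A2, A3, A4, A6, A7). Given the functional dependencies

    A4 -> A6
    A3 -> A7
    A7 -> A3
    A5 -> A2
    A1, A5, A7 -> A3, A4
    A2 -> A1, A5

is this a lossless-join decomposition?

Yes

Common attributes: R1 ∩ R2 = {A2, A3}.
Closure of {A2, A3}: A3 → A7 applies, adding A7; A2 → A1, A5 applies, adding A1, A5; A1, A5, A7 → A3, A4 applies, adding A4; A4 → A6 applies, adding A6. So (A2, A3)⁺ = {A1, A2, A3, A4, A5, A6, A7}.
This closure contains every attribute of R1, so R1 ∩ R2 → R1. The join is lossless.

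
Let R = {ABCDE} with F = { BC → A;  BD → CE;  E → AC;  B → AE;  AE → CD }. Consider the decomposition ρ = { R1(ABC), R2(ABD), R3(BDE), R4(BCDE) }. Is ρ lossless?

Yes

Chase test. Columns are ABCDE; row i has aⱼ where attribute j ∈ Ri, else bᵢⱼ.
Initial tableau (one row per fragment):
  row 1: a1 a2 a3 b14 b15
  row 2: a1 a2 b23 a4 b25
  row 3: b31 a2 b33 a4 a5
  row 4: b41 a2 a3 a4 a5
Rows 1 and 4 agree on BC; apply BC→A and equate their A entries.
Rows 2 and 3 agree on BD; apply BD→CE and equate their CE entries.
Rows 2 and 4 agree on BD; apply BD→CE and equate their CE entries.
Rows 2 and 3 agree on E; apply E→AC and equate their AC entries.
Rows 1 and 2 agree on B; apply B→AE and equate their AE entries.
Rows 1 and 2 agree on AE; apply AE→CD and equate their CD entries.
Row 1 is now all distinguished symbols — the join is lossless.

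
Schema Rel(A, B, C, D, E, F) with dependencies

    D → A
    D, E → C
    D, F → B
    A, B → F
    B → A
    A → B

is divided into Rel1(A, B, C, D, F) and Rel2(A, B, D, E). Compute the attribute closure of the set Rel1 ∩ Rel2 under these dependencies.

A, B, D, F

Rel1 ∩ Rel2 = {A, B, D}.
A, B → F applies, adding F
Closure: {A, B, D, F}.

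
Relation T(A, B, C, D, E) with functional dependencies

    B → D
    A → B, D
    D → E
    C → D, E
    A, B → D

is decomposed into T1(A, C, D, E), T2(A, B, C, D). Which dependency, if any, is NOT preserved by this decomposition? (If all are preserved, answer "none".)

none

B → D lies within T2.
A → B, D lies within T2.
D → E lies within T1.
C → D, E lies within T1.
A, B → D lies within T2.
Every dependency is enforceable on the fragments, so the decomposition is dependency-preserving.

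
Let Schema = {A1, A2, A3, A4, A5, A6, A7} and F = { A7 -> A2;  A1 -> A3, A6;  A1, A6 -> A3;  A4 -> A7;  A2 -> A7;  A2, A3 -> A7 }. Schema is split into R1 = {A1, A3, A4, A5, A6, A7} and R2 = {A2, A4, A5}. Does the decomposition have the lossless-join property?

Yes

Common attributes: R1 ∩ R2 = {A4, A5}.
Closure of {A4, A5}: A4 → A7 applies, adding A7; A7 → A2 applies, adding A2. So (A4, A5)⁺ = {A2, A4, A5, A7}.
This closure contains every attribute of R2, so R1 ∩ R2 → R2. The join is lossless.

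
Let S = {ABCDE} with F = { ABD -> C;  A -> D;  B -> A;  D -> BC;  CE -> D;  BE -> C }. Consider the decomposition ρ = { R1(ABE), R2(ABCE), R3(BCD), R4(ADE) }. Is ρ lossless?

Chase test. Columns are ABCDE; row i has aⱼ where attribute j ∈ Ri, else bᵢⱼ.
Initial tableau (one row per fragment):
  row 1: a1 a2 b13 b14 a5
  row 2: a1 a2 a3 b24 a5
  row 3: b31 a2 a3 a4 b35
  row 4: a1 b42 b43 a4 a5
Rows 1 and 2 agree on A; apply A→D and equate their D entries.
Rows 1 and 4 agree on A; apply A→D and equate their D entries.
Rows 1 and 3 agree on B; apply B→A and equate their A entries.
Rows 1 and 2 agree on D; apply D→BC and equate their BC entries.
Rows 1 and 4 agree on D; apply D→BC and equate their BC entries.
Row 1 is now all distinguished symbols — the join is lossless.

Yes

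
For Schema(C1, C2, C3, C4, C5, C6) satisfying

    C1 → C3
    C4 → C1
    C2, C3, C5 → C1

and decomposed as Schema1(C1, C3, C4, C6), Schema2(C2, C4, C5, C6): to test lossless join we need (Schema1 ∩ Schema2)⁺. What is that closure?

C1, C3, C4, C6

Schema1 ∩ Schema2 = {C4, C6}.
C4 → C1 applies, adding C1
C1 → C3 applies, adding C3
Closure: {C1, C3, C4, C6}.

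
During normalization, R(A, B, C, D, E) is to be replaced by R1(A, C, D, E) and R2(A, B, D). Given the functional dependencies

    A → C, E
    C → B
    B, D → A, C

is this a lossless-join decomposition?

Common attributes: R1 ∩ R2 = {A, D}.
Closure of {A, D}: A → C, E applies, adding C, E; C → B applies, adding B. So (A, D)⁺ = {A, B, C, D, E}.
This closure contains every attribute of R1, so R1 ∩ R2 → R1. The join is lossless.

Yes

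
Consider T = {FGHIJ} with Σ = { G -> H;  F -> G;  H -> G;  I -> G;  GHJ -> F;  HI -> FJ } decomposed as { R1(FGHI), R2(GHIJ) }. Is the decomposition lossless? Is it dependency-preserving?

lossless but not dependency-preserving

Lossless test: (GHI)⁺ = {FGHIJ}, which contains all of one fragment — lossless.
Dependency preservation: the restricted closure of {GHJ} across the fragments never reaches {F}, so GHJ → F cannot be enforced without a join — not preserved.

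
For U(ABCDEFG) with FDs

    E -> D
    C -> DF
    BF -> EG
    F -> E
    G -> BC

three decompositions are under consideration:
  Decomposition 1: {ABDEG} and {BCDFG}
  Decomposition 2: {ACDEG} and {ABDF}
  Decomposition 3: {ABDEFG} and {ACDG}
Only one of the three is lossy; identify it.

Decomposition 2

Decomposition 1: common = {BDG}, closure = {BCDEFG} → lossless.
Decomposition 2: common = {AD}, closure = {AD} → lossy.
Decomposition 3: common = {ADG}, closure = {ABCDEFG} → lossless.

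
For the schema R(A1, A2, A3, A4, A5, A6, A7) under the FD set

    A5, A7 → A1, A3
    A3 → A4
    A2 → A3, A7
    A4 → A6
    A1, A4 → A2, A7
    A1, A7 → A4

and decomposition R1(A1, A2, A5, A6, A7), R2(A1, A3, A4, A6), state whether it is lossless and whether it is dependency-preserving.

lossy and not dependency-preserving

Lossless test: (A1, A6)⁺ = {A1, A6}, which is a superkey of neither fragment — lossy.
Dependency preservation: the restricted closure of {A5, A7} across the fragments never reaches {A1, A3}, so A5, A7 → A1, A3 cannot be enforced without a join — not preserved.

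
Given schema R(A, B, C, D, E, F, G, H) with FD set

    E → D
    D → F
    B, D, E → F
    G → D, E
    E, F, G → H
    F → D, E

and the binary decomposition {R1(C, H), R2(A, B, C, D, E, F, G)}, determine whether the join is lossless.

Common attributes: R1 ∩ R2 = {C}.
No dependency enlarges {C}, so (C)⁺ = {C}.
The closure contains neither all of R1 = {C, H} nor all of R2 = {A, B, C, D, E, F, G}, so the common attributes are not a superkey of either fragment. The join is lossy.

No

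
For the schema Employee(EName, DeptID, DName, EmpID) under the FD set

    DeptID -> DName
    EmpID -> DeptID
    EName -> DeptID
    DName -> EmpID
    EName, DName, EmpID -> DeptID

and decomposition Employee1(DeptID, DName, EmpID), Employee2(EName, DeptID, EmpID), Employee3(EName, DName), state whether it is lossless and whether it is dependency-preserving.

Lossless test (chase): Rows 1 and 2 agree on DeptID; apply DeptID→DName and equate their DName entries. Rows 2 and 3 agree on EName; apply EName→DeptID and equate their DeptID entries. Rows 1 and 3 agree on DName; apply DName→EmpID and equate their EmpID entries. Row 2 is now all distinguished symbols — the join is lossless.
Dependency preservation: EName, DName, EmpID → DeptID is not contained in any single fragment, but the restricted closure of its left-hand side across the fragments still reaches the right-hand side; the remaining FDs each lie inside some fragment. All dependencies are preserved.

lossless and dependency-preserving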